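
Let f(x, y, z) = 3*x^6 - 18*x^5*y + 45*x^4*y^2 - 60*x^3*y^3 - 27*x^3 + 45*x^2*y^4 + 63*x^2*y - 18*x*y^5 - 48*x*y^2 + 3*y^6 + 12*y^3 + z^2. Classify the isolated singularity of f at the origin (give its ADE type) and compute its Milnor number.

The Hessian of f at 0 has rank 1. Corank 2; j^3 = -3*(x - y)*(3*x - 2*y)^2 has shape L^2 M (L != M), so D-series; mu = 7 gives D_7.

Type D_{7}, Milnor number mu = 7.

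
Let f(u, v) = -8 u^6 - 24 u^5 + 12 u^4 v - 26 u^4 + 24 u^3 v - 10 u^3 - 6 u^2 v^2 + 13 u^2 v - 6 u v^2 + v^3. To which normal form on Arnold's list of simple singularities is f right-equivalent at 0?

D_4

The Hessian of f at 0 has rank 0. Corank 2; j^3 = -(2*u - v)*(5*u^2 - 4*u*v + v^2) splits into three distinct lines over C (the quadratic factor has nonzero discriminant), so D_4.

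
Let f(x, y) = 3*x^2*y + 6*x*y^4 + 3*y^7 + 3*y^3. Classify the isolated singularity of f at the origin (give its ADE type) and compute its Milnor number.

Type D_{4}, Milnor number mu = 4.

The Hessian of f at 0 has rank 0. Corank 2; j^3 = 3*y*(x^2 + y^2) splits into three distinct lines over C (the quadratic factor has nonzero discriminant), so D_4.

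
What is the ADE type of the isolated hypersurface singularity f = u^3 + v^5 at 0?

E_8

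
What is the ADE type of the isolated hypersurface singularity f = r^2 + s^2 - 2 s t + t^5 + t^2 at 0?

A_4

The Hessian of f at 0 is [[2, -2, 0], [-2, 2, 0], [0, 0, 2]] with rank 2, so corank 1. A Groebner basis of the Jacobian ideal J(f) in C{s,t,r} is {t^4, s - t, r}; counting standard monomials gives mu = 4. Corank 1: A-series; mu = 4 gives A_4.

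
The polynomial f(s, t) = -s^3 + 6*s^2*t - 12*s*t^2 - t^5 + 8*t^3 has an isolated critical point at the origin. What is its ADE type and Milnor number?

The Hessian of f at 0 is [[0, 0], [0, 0]] with rank 0, so corank 2. A Groebner basis of the Jacobian ideal J(f) in C{s,t} is {t^4, s^2 - 4*s*t + 4*t^2}; counting standard monomials gives mu = 8. Corank 2; j^3 = -(s - 2*t)^3 is a perfect cube, so E-series; the 5-jet and mu = 8 give E_8.

Type E_8, Milnor number mu = 8.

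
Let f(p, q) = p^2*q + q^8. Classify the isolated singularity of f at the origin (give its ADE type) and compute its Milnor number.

The Hessian of f at 0 is [[0, 0], [0, 0]] with rank 0, so corank 2. A Groebner basis of the Jacobian ideal J(f) in C{p,q} is {p^2/8 + q^7, p^3, p*q}; counting standard monomials gives mu = 9. Corank 2; j^3 = p^2*q has shape L^2 M (L != M), so D-series; mu = 9 gives D_9.

Type D9, Milnor number mu = 9.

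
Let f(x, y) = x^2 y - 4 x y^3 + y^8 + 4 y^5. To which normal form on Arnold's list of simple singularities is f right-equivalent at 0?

The Hessian of f at 0 is [[0, 0], [0, 0]] with rank 0, so corank 2. A Groebner basis of the Jacobian ideal J(f) in C{x,y} is {x^4, x^3*y + x^2 - 2*x*y^2, -x^3/2 + x^2*y^2, -x*y/2 + y^3}; counting standard monomials gives mu = 9. Corank 2; j^3 = x^2*y has shape L^2 M (L != M), so D-series; mu = 9 gives D_9.

D_9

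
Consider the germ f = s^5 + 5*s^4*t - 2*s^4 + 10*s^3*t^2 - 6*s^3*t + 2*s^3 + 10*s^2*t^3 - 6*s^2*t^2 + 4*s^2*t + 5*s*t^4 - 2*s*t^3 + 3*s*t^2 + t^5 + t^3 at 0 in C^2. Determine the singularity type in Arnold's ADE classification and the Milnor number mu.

The Hessian of f at 0 has rank 0. Corank 2; j^3 = (s + t)*(2*s^2 + 2*s*t + t^2) splits into three distinct lines over C (the quadratic factor has nonzero discriminant), so D_4.

Type D4, Milnor number mu = 4.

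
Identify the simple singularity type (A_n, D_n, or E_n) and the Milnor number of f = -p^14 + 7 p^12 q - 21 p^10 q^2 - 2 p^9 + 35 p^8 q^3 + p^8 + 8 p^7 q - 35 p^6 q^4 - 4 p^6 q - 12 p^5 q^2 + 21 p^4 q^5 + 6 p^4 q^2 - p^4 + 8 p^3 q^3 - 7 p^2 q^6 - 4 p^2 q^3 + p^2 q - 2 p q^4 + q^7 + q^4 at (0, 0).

Type D_{5}, Milnor number mu = 5.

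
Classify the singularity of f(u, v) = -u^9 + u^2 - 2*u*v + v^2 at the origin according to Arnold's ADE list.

A_{8}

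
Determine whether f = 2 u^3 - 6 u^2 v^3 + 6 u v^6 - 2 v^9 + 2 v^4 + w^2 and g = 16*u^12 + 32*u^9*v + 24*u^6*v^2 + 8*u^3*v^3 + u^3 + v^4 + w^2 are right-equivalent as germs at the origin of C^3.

Yes.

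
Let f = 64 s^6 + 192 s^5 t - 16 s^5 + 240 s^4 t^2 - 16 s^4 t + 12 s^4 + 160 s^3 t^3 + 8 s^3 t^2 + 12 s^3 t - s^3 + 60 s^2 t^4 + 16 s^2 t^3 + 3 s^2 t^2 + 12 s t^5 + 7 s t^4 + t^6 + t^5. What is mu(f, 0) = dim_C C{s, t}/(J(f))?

The Hessian of f at 0 is [[0, 0], [0, 0]] with rank 0, so corank 2. A Groebner basis of the Jacobian ideal J(f) in C{s,t} is {-s^2/16 + s*t^3 + s*t^2/8, s^2/2 - s*t^2 + t^4, s^3, s^2*t - s^2/8 + s*t^2/4}; counting standard monomials gives mu = 8. Corank 2; j^3 = -s^3 is a perfect cube, so E-series; the 5-jet and mu = 8 give E_8.

8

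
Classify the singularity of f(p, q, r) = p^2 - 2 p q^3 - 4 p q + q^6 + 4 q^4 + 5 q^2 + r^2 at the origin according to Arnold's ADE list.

The Hessian of f at 0 is [[2, -4, 0], [-4, 10, 0], [0, 0, 2]] with rank 3, so corank 0. A Groebner basis of the Jacobian ideal J(f) in C{p,q,r} is {p, q, r}; counting standard monomials gives mu = 1. Corank 0: nondegenerate Morse point, so A_1.

A1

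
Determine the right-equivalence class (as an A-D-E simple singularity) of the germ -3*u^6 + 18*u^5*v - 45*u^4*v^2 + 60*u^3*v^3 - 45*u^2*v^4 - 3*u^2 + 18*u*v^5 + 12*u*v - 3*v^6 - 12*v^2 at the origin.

A_5

The Hessian of f at 0 is [[-6, 12], [12, -24]] with rank 1, so corank 1. A Groebner basis of the Jacobian ideal J(f) in C{u,v} is {v^5, u - 2*v}; counting standard monomials gives mu = 5. Corank 1: A-series; mu = 5 gives A_5.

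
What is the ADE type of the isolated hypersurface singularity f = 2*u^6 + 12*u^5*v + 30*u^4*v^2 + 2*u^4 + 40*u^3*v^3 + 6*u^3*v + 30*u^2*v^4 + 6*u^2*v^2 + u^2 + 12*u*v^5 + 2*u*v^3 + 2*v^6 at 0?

The Hessian of f at 0 is [[2, 0], [0, 0]] with rank 1, so corank 1. A Groebner basis of the Jacobian ideal J(f) in C{u,v} is {u*v^2, u + v^3, u^2}; counting standard monomials gives mu = 5. Corank 1: A-series; mu = 5 gives A_5.

A5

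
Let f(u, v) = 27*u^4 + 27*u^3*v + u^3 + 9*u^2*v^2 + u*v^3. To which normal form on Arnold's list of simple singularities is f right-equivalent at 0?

The Hessian of f at 0 is [[0, 0], [0, 0]] with rank 0, so corank 2. A Groebner basis of the Jacobian ideal J(f) in C{u,v} is {u^2/3 + v^4 + v^3/9, u^3, u^2*v - u^2/9 - v^3/27, 2*u^2/3 + u*v^2 + 2*v^3/9}; counting standard monomials gives mu = 7. Corank 2; j^3 = u^3 is a perfect cube, so E-series; the 4-jet and mu = 7 give E_7.

E_{7}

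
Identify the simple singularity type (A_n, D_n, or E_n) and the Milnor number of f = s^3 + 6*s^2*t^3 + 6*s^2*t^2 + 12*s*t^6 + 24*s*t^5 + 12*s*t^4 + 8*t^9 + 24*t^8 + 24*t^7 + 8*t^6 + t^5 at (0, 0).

The Hessian of f at 0 is [[0, 0], [0, 0]] with rank 0, so corank 2. A Groebner basis of the Jacobian ideal J(f) in C{s,t} is {s^2/4 + s*t^3 + s*t^2, t^4, s^3, s^2*t - s^2 - 4*s*t^2}; counting standard monomials gives mu = 8. Corank 2; j^3 = s^3 is a perfect cube, so E-series; the 5-jet and mu = 8 give E_8.

Type E8, Milnor number mu = 8.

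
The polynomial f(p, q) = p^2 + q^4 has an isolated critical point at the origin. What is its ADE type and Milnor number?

Type A_{3}, Milnor number mu = 3.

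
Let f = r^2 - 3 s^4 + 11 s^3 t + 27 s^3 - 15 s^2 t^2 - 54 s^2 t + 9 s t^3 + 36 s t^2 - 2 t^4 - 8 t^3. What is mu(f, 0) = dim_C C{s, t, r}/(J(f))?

The Hessian of f at 0 has rank 1. Corank 2; j^3 = (3*s - 2*t)^3 is a perfect cube, so E-series; the 4-jet and mu = 7 give E_7.

7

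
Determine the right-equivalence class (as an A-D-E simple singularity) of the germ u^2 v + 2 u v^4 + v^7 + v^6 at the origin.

The Hessian of f at 0 has rank 0. Corank 2; j^3 = u^2*v has shape L^2 M (L != M), so D-series; mu = 7 gives D_7.

D_7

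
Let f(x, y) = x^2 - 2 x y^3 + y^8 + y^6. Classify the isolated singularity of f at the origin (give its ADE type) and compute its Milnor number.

Type A_{7}, Milnor number mu = 7.

The Hessian of f at 0 has rank 1. Corank 1: A-series; mu = 7 gives A_7.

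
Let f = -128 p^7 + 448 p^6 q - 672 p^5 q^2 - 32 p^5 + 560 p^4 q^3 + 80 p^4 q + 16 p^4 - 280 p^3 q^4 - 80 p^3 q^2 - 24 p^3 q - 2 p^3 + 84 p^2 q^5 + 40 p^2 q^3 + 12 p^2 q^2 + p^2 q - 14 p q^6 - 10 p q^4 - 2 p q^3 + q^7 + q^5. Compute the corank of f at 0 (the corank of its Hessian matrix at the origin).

2

Hessian at 0 has rank 0.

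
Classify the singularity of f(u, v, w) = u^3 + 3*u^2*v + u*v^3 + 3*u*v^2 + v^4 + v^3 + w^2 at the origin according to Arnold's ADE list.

E_7

The Hessian of f at 0 is [[0, 0, 0], [0, 0, 0], [0, 0, 2]] with rank 1, so corank 2. A Groebner basis of the Jacobian ideal J(f) in C{u,v,w} is {u^3 + 3*u^2*v + 6*u^2 + 12*u*v + 6*v^2, -3*u^2 + u*v^2 - 6*u*v - 3*v^2, 3*u^2 + 6*u*v + v^3 + 3*v^2, w}; counting standard monomials gives mu = 7. Corank 2; j^3 = (u + v)^3 is a perfect cube, so E-series; the 4-jet and mu = 7 give E_7.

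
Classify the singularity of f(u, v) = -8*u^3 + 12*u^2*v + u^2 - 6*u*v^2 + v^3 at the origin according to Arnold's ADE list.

The Hessian of f at 0 is [[2, 0], [0, 0]] with rank 1, so corank 1. A Groebner basis of the Jacobian ideal J(f) in C{u,v} is {v^2, u}; counting standard monomials gives mu = 2. Corank 1: A-series; mu = 2 gives A_2.

A2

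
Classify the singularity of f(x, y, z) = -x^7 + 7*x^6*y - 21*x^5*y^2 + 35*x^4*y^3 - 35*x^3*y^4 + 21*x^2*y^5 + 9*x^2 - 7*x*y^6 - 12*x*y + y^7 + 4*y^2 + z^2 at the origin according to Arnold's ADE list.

A_{6}

The Hessian of f at 0 has rank 2. Corank 1: A-series; mu = 6 gives A_6.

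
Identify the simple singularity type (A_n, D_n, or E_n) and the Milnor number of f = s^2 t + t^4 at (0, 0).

Type D_{5}, Milnor number mu = 5.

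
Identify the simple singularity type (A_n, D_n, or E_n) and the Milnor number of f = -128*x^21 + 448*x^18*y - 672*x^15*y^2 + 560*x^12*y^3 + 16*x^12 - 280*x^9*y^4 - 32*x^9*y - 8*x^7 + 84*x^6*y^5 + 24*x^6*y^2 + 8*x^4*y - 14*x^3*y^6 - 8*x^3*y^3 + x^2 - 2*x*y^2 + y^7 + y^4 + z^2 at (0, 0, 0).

The Hessian of f at 0 has rank 2. Corank 1: A-series; mu = 6 gives A_6.

Type A6, Milnor number mu = 6.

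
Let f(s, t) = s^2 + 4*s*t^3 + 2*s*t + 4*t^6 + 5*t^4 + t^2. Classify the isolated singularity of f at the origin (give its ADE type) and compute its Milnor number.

Type A_3, Milnor number mu = 3.

The Hessian of f at 0 is [[2, 2], [2, 2]] with rank 1, so corank 1. A Groebner basis of the Jacobian ideal J(f) in C{s,t} is {t^3, s + t}; counting standard monomials gives mu = 3. Corank 1: A-series; mu = 3 gives A_3.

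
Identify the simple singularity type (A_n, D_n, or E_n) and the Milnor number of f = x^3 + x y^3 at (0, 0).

Type E_{7}, Milnor number mu = 7.

The Hessian of f at 0 has rank 0. Corank 2; j^3 = x^3 is a perfect cube, so E-series; the 4-jet and mu = 7 give E_7.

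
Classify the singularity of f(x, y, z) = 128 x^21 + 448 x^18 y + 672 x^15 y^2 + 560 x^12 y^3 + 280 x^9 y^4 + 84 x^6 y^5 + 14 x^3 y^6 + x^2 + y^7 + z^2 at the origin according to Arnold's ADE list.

A_6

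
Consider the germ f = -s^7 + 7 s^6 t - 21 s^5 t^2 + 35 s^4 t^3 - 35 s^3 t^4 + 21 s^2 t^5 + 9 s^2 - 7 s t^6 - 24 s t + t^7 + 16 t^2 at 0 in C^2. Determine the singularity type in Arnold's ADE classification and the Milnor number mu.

The Hessian of f at 0 has rank 1. Corank 1: A-series; mu = 6 gives A_6.

Type A_6, Milnor number mu = 6.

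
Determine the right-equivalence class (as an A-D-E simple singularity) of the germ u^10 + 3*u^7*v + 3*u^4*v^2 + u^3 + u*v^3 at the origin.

E7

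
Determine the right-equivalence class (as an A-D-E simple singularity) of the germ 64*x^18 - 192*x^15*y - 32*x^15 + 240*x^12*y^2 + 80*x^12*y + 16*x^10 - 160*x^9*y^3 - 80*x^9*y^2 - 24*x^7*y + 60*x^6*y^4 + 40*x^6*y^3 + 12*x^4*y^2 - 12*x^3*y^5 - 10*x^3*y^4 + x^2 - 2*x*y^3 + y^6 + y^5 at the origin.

The Hessian of f at 0 is [[2, 0], [0, 0]] with rank 1, so corank 1. A Groebner basis of the Jacobian ideal J(f) in C{x,y} is {-x + y^3, x^2, x*y}; counting standard monomials gives mu = 4. Corank 1: A-series; mu = 4 gives A_4.

A4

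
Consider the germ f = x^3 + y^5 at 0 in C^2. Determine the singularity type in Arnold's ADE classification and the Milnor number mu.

Type E_{8}, Milnor number mu = 8.

The Hessian of f at 0 has rank 0. Corank 2; j^3 = x^3 is a perfect cube, so E-series; the 5-jet and mu = 8 give E_8.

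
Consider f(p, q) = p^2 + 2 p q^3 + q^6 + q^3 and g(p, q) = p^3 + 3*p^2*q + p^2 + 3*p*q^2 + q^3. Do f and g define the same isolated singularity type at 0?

Yes.

The Hessian of f at 0 has rank 1. Corank 1: A-series; mu = 2 gives A_2. The Hessian of g at 0 has rank 1. Corank 1: A-series; mu = 2 gives A_2. Both have type A_2, hence right-equivalent.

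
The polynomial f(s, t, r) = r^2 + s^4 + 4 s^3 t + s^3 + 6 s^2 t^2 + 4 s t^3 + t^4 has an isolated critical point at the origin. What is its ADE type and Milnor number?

Type E6, Milnor number mu = 6.

The Hessian of f at 0 has rank 1. Corank 2; j^3 = s^3 is a perfect cube, so E-series; the 4-jet and mu = 6 give E_6.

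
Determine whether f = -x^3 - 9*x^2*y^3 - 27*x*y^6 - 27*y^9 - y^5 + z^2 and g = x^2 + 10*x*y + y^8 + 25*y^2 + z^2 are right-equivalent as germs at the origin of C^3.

The Hessian of f at 0 is [[0, 0, 0], [0, 0, 0], [0, 0, 2]] with rank 1, so corank 2. A Groebner basis of the Jacobian ideal J(f) in C{x,y,z} is {x^2/6 + x*y^3, y^4, x^3, x^2*y, z}; counting standard monomials gives mu = 8. Corank 2; j^3 = -x^3 is a perfect cube, so E-series; the 5-jet and mu = 8 give E_8. The Hessian of g at 0 is [[2, 10, 0], [10, 50, 0], [0, 0, 2]] with rank 2, so corank 1. A Groebner basis of the Jacobian ideal J(g) in C{x,y,z} is {y^7, x + 5*y, z}; counting standard monomials gives mu = 7. Corank 1: A-series; mu = 7 gives A_7. f is E_8 but g is A_7, hence not right-equivalent.

No.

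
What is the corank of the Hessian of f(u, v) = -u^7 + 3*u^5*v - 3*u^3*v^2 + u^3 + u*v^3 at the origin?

Hessian at 0 has rank 0.

2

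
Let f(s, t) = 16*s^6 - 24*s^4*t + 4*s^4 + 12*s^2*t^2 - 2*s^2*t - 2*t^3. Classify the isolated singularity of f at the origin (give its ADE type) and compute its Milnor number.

Type D4, Milnor number mu = 4.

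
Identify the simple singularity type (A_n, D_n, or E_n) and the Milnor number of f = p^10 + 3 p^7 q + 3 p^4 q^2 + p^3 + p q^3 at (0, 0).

Type E7, Milnor number mu = 7.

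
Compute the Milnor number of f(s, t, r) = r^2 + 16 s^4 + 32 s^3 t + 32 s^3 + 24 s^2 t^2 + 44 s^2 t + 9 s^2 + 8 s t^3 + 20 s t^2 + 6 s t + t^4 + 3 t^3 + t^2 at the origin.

The Hessian of f at 0 has rank 2. Corank 1: A-series; mu = 2 gives A_2.

2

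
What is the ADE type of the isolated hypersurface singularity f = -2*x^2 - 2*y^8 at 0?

The Hessian of f at 0 has rank 1. Corank 1: A-series; mu = 7 gives A_7.

A_7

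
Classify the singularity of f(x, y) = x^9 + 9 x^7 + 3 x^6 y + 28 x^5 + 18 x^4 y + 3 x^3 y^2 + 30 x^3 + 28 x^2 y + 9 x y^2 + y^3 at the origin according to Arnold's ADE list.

D4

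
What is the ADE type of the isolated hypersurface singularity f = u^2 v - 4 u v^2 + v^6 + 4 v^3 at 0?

D7

The Hessian of f at 0 is [[0, 0], [0, 0]] with rank 0, so corank 2. A Groebner basis of the Jacobian ideal J(f) in C{u,v} is {u^2/6 + v^5 - 2*v^2/3, u^3 - 8*v^3, u*v - 2*v^2}; counting standard monomials gives mu = 7. Corank 2; j^3 = v*(u - 2*v)^2 has shape L^2 M (L != M), so D-series; mu = 7 gives D_7.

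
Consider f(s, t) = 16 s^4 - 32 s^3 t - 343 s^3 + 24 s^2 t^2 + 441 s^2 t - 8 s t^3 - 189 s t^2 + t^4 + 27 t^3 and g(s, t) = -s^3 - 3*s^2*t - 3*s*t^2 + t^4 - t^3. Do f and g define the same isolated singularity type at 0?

The Hessian of f at 0 has rank 0. Corank 2; j^3 = -(7*s - 3*t)^3 is a perfect cube, so E-series; the 4-jet and mu = 6 give E_6. The Hessian of g at 0 has rank 0. Corank 2; j^3 = -(s + t)^3 is a perfect cube, so E-series; the 4-jet and mu = 6 give E_6. Both have type E_6, hence right-equivalent.

Yes.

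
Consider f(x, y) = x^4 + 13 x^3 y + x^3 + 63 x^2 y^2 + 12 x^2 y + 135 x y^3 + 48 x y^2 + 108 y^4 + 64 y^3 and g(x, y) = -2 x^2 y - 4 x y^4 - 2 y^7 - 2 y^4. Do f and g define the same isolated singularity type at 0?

No.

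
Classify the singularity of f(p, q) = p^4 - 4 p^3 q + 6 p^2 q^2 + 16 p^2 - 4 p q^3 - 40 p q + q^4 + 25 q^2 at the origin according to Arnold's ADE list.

The Hessian of f at 0 is [[32, -40], [-40, 50]] with rank 1, so corank 1. A Groebner basis of the Jacobian ideal J(f) in C{p,q} is {q^3, p - 5*q/4}; counting standard monomials gives mu = 3. Corank 1: A-series; mu = 3 gives A_3.

A_3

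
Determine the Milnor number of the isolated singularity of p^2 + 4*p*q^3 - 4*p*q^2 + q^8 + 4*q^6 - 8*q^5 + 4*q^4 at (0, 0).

7

The Hessian of f at 0 is [[2, 0], [0, 0]] with rank 1, so corank 1. A Groebner basis of the Jacobian ideal J(f) in C{p,q} is {p^3 - 2*p^2 + 8*p*q^2 + 4*p*q + 4*p - 8*q^2, p^2*q + 2*p^2 - 6*p*q^2 - 2*p*q - 2*p + 4*q^2, p/2 + q^3 - q^2}; counting standard monomials gives mu = 7. Corank 1: A-series; mu = 7 gives A_7.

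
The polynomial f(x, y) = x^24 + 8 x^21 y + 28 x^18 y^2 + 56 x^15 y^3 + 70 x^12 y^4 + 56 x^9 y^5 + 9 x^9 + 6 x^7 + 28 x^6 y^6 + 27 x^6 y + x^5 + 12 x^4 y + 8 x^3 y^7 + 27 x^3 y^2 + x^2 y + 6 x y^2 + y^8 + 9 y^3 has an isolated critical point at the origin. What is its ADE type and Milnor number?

Type D_{9}, Milnor number mu = 9.

The Hessian of f at 0 has rank 0. Corank 2; j^3 = y*(x + 3*y)^2 has shape L^2 M (L != M), so D-series; mu = 9 gives D_9.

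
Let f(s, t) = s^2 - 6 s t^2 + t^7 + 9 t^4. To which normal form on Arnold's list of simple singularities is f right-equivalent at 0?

The Hessian of f at 0 is [[2, 0], [0, 0]] with rank 1, so corank 1. A Groebner basis of the Jacobian ideal J(f) in C{s,t} is {s^3, -s/3 + t^2}; counting standard monomials gives mu = 6. Corank 1: A-series; mu = 6 gives A_6.

A_6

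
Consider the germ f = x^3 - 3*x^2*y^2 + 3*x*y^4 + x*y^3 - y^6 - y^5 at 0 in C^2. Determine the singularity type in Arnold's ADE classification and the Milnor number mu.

The Hessian of f at 0 has rank 0. Corank 2; j^3 = x^3 is a perfect cube, so E-series; the 4-jet and mu = 7 give E_7.

Type E_{7}, Milnor number mu = 7.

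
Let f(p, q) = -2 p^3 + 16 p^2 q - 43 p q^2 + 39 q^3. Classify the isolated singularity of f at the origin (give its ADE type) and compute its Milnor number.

The Hessian of f at 0 has rank 0. Corank 2; j^3 = -(p - 3*q)*(2*p^2 - 10*p*q + 13*q^2) splits into three distinct lines over C (the quadratic factor has nonzero discriminant), so D_4.

Type D_4, Milnor number mu = 4.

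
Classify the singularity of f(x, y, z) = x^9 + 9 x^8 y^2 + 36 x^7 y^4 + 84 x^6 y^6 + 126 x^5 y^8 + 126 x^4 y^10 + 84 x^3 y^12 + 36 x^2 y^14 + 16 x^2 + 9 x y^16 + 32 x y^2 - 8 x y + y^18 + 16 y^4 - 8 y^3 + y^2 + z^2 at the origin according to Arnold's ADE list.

The Hessian of f at 0 is [[32, -8, 0], [-8, 2, 0], [0, 0, 2]] with rank 2, so corank 1. A Groebner basis of the Jacobian ideal J(f) in C{x,y,z} is {x^4 - x^3*y - 3*x^3/8 + 5*x^2*y/32 + 5*x^2/256 - 3*x*y/512 - x/4096 + y/16384, x + y^2 - y/4, z}; counting standard monomials gives mu = 8. Corank 1: A-series; mu = 8 gives A_8.

A8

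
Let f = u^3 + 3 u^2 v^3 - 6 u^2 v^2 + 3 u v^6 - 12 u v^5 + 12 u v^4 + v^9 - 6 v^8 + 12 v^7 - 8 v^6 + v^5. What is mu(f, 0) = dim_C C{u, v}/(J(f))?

8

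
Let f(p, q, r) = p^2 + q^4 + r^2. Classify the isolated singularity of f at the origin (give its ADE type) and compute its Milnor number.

The Hessian of f at 0 has rank 2. Corank 1: A-series; mu = 3 gives A_3.

Type A_3, Milnor number mu = 3.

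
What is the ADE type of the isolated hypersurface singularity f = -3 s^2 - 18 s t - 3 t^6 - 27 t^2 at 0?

A_{5}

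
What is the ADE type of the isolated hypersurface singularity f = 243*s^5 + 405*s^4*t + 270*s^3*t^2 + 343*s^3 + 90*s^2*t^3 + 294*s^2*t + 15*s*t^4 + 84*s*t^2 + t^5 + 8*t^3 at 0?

E8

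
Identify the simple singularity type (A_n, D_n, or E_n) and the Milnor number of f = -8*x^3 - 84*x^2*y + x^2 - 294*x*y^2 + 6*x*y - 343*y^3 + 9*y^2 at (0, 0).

Type A_{2}, Milnor number mu = 2.

The Hessian of f at 0 has rank 1. Corank 1: A-series; mu = 2 gives A_2.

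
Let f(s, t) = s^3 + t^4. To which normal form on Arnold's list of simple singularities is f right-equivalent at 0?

E_{6}

The Hessian of f at 0 is [[0, 0], [0, 0]] with rank 0, so corank 2. A Groebner basis of the Jacobian ideal J(f) in C{s,t} is {t^3, s^2}; counting standard monomials gives mu = 6. Corank 2; j^3 = s^3 is a perfect cube, so E-series; the 4-jet and mu = 6 give E_6.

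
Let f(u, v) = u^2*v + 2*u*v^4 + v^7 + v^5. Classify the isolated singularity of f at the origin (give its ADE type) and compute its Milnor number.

Type D_6, Milnor number mu = 6.

The Hessian of f at 0 is [[0, 0], [0, 0]] with rank 0, so corank 2. A Groebner basis of the Jacobian ideal J(f) in C{u,v} is {u*v + v^4, u*v^2, u^2 - 5*u*v}; counting standard monomials gives mu = 6. Corank 2; j^3 = u^2*v has shape L^2 M (L != M), so D-series; mu = 6 gives D_6.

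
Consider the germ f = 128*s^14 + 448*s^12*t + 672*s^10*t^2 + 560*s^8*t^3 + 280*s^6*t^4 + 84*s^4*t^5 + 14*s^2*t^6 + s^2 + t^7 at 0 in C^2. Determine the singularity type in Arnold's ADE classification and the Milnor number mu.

The Hessian of f at 0 has rank 1. Corank 1: A-series; mu = 6 gives A_6.

Type A_{6}, Milnor number mu = 6.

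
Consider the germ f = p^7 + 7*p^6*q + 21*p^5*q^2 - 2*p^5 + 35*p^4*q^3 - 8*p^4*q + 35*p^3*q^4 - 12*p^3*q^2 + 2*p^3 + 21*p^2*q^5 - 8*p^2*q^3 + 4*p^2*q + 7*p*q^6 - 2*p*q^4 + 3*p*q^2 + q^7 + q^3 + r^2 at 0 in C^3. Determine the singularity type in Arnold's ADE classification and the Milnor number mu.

The Hessian of f at 0 has rank 1. Corank 2; j^3 = (p + q)*(2*p^2 + 2*p*q + q^2) splits into three distinct lines over C (the quadratic factor has nonzero discriminant), so D_4.

Type D_4, Milnor number mu = 4.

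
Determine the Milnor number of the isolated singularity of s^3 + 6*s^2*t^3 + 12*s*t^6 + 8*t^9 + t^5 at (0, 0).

8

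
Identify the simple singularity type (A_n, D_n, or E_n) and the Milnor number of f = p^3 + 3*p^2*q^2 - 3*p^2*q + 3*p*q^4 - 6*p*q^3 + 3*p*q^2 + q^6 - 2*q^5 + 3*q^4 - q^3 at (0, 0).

Type E8, Milnor number mu = 8.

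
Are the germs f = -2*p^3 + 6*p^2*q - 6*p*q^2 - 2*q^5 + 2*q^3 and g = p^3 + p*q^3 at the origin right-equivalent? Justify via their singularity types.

No.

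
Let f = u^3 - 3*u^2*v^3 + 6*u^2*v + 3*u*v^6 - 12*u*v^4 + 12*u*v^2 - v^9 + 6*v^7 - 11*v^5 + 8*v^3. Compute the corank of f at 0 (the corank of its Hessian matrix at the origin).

2

Hessian at 0 has rank 0.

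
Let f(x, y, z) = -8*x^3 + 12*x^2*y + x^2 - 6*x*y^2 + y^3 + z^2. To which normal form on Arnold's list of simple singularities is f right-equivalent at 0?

The Hessian of f at 0 has rank 2. Corank 1: A-series; mu = 2 gives A_2.

A_{2}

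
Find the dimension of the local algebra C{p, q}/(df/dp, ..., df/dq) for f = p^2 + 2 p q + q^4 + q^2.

The Hessian of f at 0 is [[2, 2], [2, 2]] with rank 1, so corank 1. A Groebner basis of the Jacobian ideal J(f) in C{p,q} is {q^3, p + q}; counting standard monomials gives mu = 3. Corank 1: A-series; mu = 3 gives A_3.

3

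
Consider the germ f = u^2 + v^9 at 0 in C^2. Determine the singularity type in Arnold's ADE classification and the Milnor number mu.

Type A_8, Milnor number mu = 8.

The Hessian of f at 0 has rank 1. Corank 1: A-series; mu = 8 gives A_8.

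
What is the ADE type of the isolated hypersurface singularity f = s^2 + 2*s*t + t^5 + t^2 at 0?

The Hessian of f at 0 is [[2, 2], [2, 2]] with rank 1, so corank 1. A Groebner basis of the Jacobian ideal J(f) in C{s,t} is {t^4, s + t}; counting standard monomials gives mu = 4. Corank 1: A-series; mu = 4 gives A_4.

A_4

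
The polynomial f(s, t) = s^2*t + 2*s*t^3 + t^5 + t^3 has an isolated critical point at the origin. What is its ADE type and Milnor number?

Type D4, Milnor number mu = 4.

The Hessian of f at 0 is [[0, 0], [0, 0]] with rank 0, so corank 2. A Groebner basis of the Jacobian ideal J(f) in C{s,t} is {t^3, s^2 + 3*t^2, s*t}; counting standard monomials gives mu = 4. Corank 2; j^3 = t*(s^2 + t^2) splits into three distinct lines over C (the quadratic factor has nonzero discriminant), so D_4.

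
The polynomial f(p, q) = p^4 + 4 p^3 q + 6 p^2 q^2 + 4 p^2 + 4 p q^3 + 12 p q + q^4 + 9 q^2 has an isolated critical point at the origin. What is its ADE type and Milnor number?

The Hessian of f at 0 has rank 1. Corank 1: A-series; mu = 3 gives A_3.

Type A3, Milnor number mu = 3.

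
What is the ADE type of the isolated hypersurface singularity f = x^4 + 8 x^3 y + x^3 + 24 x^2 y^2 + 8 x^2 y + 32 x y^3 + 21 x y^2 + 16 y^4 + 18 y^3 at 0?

The Hessian of f at 0 has rank 0. Corank 2; j^3 = (x + 2*y)*(x + 3*y)^2 has shape L^2 M (L != M), so D-series; mu = 5 gives D_5.

D5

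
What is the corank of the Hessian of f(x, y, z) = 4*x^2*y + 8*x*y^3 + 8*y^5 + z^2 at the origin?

2

Hessian at 0 has rank 1.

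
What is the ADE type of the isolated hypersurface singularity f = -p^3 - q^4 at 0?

The Hessian of f at 0 has rank 0. Corank 2; j^3 = -p^3 is a perfect cube, so E-series; the 4-jet and mu = 6 give E_6.

E6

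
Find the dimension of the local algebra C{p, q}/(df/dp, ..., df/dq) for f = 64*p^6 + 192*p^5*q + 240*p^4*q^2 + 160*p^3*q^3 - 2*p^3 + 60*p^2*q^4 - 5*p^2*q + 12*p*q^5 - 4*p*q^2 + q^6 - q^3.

The Hessian of f at 0 has rank 0. Corank 2; j^3 = -(p + q)^2*(2*p + q) has shape L^2 M (L != M), so D-series; mu = 7 gives D_7.

7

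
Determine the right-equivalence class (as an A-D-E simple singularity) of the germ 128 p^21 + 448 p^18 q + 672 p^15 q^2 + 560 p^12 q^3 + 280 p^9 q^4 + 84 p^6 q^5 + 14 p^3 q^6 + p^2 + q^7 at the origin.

A_{6}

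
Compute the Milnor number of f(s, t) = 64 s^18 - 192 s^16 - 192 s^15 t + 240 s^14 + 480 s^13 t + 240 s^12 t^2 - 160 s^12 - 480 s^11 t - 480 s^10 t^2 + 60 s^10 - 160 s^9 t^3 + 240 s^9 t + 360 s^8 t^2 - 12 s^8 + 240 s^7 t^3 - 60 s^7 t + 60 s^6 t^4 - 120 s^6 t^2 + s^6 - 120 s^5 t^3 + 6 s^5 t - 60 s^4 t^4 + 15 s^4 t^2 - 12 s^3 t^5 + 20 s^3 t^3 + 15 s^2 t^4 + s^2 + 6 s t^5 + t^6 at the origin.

5

The Hessian of f at 0 is [[2, 0], [0, 0]] with rank 1, so corank 1. A Groebner basis of the Jacobian ideal J(f) in C{s,t} is {t^5, s}; counting standard monomials gives mu = 5. Corank 1: A-series; mu = 5 gives A_5.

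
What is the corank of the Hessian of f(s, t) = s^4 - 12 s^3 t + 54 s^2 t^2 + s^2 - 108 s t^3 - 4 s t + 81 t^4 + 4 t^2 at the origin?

1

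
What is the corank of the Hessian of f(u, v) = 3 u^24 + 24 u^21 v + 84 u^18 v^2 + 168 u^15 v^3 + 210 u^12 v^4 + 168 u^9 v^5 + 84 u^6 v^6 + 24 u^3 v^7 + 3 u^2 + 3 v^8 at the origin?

1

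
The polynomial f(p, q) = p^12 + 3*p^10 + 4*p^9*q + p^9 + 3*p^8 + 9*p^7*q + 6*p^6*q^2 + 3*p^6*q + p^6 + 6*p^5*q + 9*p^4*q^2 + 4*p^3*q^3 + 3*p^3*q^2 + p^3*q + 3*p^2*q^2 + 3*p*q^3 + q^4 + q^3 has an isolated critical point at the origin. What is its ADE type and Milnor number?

The Hessian of f at 0 has rank 0. Corank 2; j^3 = q^3 is a perfect cube, so E-series; the 4-jet and mu = 7 give E_7.

Type E7, Milnor number mu = 7.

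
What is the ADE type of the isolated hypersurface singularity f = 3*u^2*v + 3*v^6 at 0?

D7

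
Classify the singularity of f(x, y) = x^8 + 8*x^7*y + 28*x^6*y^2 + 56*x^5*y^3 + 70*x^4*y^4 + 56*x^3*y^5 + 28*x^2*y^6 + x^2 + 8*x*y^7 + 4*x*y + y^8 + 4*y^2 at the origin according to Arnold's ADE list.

The Hessian of f at 0 has rank 1. Corank 1: A-series; mu = 7 gives A_7.

A_7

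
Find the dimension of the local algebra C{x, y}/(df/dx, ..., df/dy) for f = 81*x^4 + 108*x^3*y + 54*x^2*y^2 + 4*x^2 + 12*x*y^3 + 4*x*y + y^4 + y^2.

3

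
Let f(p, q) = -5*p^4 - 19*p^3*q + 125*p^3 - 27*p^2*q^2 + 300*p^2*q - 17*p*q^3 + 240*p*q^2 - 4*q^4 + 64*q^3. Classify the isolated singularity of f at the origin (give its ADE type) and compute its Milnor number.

The Hessian of f at 0 has rank 0. Corank 2; j^3 = (5*p + 4*q)^3 is a perfect cube, so E-series; the 4-jet and mu = 7 give E_7.

Type E_{7}, Milnor number mu = 7.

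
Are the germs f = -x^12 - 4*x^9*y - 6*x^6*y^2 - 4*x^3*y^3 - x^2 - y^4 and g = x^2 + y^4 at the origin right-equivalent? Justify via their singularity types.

The Hessian of f at 0 has rank 1. Corank 1: A-series; mu = 3 gives A_3. The Hessian of g at 0 has rank 1. Corank 1: A-series; mu = 3 gives A_3. Both have type A_3, hence right-equivalent.

Yes.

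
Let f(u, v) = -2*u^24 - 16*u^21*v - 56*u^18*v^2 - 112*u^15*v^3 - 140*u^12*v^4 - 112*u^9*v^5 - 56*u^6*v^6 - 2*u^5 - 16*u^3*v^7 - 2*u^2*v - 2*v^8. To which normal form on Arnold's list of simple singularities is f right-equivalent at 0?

The Hessian of f at 0 is [[0, 0], [0, 0]] with rank 0, so corank 2. A Groebner basis of the Jacobian ideal J(f) in C{u,v} is {u^2/8 + v^7, u^3, u*v}; counting standard monomials gives mu = 9. Corank 2; j^3 = -2*u^2*v has shape L^2 M (L != M), so D-series; mu = 9 gives D_9.

D_9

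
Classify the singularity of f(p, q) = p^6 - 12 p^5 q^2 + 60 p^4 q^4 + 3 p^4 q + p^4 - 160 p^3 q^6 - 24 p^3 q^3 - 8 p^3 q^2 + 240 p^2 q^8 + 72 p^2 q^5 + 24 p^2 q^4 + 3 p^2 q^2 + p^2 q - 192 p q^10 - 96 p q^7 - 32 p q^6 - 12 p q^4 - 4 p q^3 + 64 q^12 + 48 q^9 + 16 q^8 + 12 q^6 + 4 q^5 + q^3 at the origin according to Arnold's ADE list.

D_{4}

The Hessian of f at 0 has rank 0. Corank 2; j^3 = q*(p^2 + q^2) splits into three distinct lines over C (the quadratic factor has nonzero discriminant), so D_4.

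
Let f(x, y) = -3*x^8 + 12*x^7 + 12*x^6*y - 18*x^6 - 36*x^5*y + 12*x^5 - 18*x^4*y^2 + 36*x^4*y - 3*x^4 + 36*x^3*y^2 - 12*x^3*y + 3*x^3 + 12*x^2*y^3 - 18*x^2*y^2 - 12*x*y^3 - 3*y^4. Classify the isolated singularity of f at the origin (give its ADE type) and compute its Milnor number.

The Hessian of f at 0 has rank 0. Corank 2; j^3 = 3*x^3 is a perfect cube, so E-series; the 4-jet and mu = 6 give E_6.

Type E6, Milnor number mu = 6.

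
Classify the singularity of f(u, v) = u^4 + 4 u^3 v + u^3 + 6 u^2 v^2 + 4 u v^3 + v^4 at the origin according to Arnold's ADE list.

The Hessian of f at 0 has rank 0. Corank 2; j^3 = u^3 is a perfect cube, so E-series; the 4-jet and mu = 6 give E_6.

E_6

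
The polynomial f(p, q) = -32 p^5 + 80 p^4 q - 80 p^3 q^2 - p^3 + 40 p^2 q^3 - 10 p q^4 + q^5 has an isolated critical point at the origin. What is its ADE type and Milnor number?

Type E8, Milnor number mu = 8.

The Hessian of f at 0 is [[0, 0], [0, 0]] with rank 0, so corank 2. A Groebner basis of the Jacobian ideal J(f) in C{p,q} is {q^5, p*q^3 - q^4/8, p^2}; counting standard monomials gives mu = 8. Corank 2; j^3 = -p^3 is a perfect cube, so E-series; the 5-jet and mu = 8 give E_8.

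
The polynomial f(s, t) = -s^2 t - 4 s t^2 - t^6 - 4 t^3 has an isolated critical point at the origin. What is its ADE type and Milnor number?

Type D7, Milnor number mu = 7.

The Hessian of f at 0 is [[0, 0], [0, 0]] with rank 0, so corank 2. A Groebner basis of the Jacobian ideal J(f) in C{s,t} is {s^2/6 + t^5 - 2*t^2/3, s^3 + 8*t^3, s*t + 2*t^2}; counting standard monomials gives mu = 7. Corank 2; j^3 = -t*(s + 2*t)^2 has shape L^2 M (L != M), so D-series; mu = 7 gives D_7.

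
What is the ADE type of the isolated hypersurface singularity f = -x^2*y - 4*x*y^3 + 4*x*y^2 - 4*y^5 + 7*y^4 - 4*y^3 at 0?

D_{5}

The Hessian of f at 0 has rank 0. Corank 2; j^3 = -y*(x - 2*y)^2 has shape L^2 M (L != M), so D-series; mu = 5 gives D_5.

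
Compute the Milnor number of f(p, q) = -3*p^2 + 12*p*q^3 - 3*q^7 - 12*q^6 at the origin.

6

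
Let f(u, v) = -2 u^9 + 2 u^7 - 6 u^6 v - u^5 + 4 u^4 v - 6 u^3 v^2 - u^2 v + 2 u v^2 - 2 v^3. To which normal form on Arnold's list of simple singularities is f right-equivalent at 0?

The Hessian of f at 0 has rank 0. Corank 2; j^3 = -v*(u^2 - 2*u*v + 2*v^2) splits into three distinct lines over C (the quadratic factor has nonzero discriminant), so D_4.

D4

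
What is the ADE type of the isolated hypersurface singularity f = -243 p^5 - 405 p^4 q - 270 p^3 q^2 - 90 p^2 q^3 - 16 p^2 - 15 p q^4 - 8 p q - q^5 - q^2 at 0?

The Hessian of f at 0 is [[-32, -8], [-8, -2]] with rank 1, so corank 1. A Groebner basis of the Jacobian ideal J(f) in C{p,q} is {q^4, p + q/4}; counting standard monomials gives mu = 4. Corank 1: A-series; mu = 4 gives A_4.

A_{4}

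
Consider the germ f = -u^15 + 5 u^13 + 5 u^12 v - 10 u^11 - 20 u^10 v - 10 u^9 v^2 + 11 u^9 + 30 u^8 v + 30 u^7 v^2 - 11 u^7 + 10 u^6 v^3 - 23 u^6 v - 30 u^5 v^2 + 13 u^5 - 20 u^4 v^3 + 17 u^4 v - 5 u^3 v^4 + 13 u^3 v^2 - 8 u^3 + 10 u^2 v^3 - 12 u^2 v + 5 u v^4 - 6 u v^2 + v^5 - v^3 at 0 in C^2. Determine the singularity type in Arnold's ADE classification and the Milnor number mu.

Type E_{8}, Milnor number mu = 8.

The Hessian of f at 0 has rank 0. Corank 2; j^3 = -(2*u + v)^3 is a perfect cube, so E-series; the 5-jet and mu = 8 give E_8.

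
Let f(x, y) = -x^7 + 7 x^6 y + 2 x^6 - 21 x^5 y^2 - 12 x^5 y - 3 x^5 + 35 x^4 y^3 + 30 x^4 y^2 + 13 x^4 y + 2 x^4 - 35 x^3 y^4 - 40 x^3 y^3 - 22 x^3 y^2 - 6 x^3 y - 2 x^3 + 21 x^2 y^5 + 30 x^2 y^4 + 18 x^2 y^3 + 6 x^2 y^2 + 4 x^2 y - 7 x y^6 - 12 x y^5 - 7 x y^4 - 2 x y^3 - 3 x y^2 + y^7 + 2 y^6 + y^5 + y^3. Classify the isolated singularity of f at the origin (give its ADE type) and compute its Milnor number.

The Hessian of f at 0 has rank 0. Corank 2; j^3 = -(x - y)*(2*x^2 - 2*x*y + y^2) splits into three distinct lines over C (the quadratic factor has nonzero discriminant), so D_4.

Type D_4, Milnor number mu = 4.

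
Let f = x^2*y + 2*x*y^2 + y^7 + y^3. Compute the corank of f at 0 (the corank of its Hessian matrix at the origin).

2

The Hessian at 0 is [[0, 0], [0, 0]] of rank 0; hence corank 2.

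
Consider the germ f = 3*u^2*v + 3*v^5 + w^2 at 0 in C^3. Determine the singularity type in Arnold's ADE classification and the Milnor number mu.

Type D_{6}, Milnor number mu = 6.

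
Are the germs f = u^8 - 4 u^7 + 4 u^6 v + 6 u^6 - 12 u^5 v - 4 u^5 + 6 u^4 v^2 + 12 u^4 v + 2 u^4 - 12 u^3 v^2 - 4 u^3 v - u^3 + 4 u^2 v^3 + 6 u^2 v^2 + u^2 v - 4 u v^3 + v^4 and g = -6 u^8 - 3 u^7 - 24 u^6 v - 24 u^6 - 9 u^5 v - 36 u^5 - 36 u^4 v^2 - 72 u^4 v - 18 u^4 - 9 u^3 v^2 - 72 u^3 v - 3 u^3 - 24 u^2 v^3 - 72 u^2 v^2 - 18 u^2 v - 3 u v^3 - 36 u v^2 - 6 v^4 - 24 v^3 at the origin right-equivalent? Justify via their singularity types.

No.

The Hessian of f at 0 is [[0, 0], [0, 0]] with rank 0, so corank 2. A Groebner basis of the Jacobian ideal J(f) in C{u,v} is {u*v^2, u*v/4 + v^3, u^2 - u*v}; counting standard monomials gives mu = 5. Corank 2; j^3 = -u^2*(u - v) has shape L^2 M (L != M), so D-series; mu = 5 gives D_5. The Hessian of g at 0 is [[0, 0], [0, 0]] with rank 0, so corank 2. A Groebner basis of the Jacobian ideal J(g) in C{u,v} is {-3*u^2/164 - 3*u*v/41 + v^4 - v^3/164 - 3*v^2/41, u^3 + 141*u^2/82 + 282*u*v/41 + 703*v^3/82 + 282*v^2/41, u^2*v - 95*u^2/164 - 95*u*v/41 - 2063*v^3/492 - 95*v^2/41, 6*u^2/41 + u*v^2 + 24*u*v/41 + 84*v^3/41 + 24*v^2/41}; counting standard monomials gives mu = 7. Corank 2; j^3 = -3*(u + 2*v)^3 is a perfect cube, so E-series; the 4-jet and mu = 7 give E_7. f is D_5 but g is E_7, hence not right-equivalent.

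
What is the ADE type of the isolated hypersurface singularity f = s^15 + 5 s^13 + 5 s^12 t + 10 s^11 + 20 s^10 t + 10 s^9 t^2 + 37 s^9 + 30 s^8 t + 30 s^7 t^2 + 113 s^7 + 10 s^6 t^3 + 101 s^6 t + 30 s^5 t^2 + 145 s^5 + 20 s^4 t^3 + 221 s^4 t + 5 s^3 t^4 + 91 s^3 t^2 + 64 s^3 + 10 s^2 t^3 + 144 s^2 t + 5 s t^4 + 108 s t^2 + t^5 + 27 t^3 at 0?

E8

The Hessian of f at 0 has rank 0. Corank 2; j^3 = (4*s + 3*t)^3 is a perfect cube, so E-series; the 5-jet and mu = 8 give E_8.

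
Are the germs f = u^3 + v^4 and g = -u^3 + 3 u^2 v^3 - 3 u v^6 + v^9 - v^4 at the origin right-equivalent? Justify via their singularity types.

The Hessian of f at 0 is [[0, 0], [0, 0]] with rank 0, so corank 2. A Groebner basis of the Jacobian ideal J(f) in C{u,v} is {v^3, u^2}; counting standard monomials gives mu = 6. Corank 2; j^3 = u^3 is a perfect cube, so E-series; the 4-jet and mu = 6 give E_6. The Hessian of g at 0 is [[0, 0], [0, 0]] with rank 0, so corank 2. A Groebner basis of the Jacobian ideal J(g) in C{u,v} is {v^3, u^2}; counting standard monomials gives mu = 6. Corank 2; j^3 = -u^3 is a perfect cube, so E-series; the 4-jet and mu = 6 give E_6. Both have type E_6, hence right-equivalent.

Yes.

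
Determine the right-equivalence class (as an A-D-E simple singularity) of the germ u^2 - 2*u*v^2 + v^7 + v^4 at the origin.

A_{6}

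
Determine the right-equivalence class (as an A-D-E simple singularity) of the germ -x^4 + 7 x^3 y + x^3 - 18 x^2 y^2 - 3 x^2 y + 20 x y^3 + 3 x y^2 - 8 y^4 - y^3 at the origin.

E_7

The Hessian of f at 0 is [[0, 0], [0, 0]] with rank 0, so corank 2. A Groebner basis of the Jacobian ideal J(f) in C{x,y} is {3*x^2 - 6*x*y + y^4 + y^3 + 3*y^2, x^3 - 9*x^2 + 18*x*y - 4*y^3 - 9*y^2, x^2*y - 5*x^2 + 10*x*y - 8*y^3/3 - 5*y^2, -2*x^2 + x*y^2 + 4*x*y - 5*y^3/3 - 2*y^2}; counting standard monomials gives mu = 7. Corank 2; j^3 = (x - y)^3 is a perfect cube, so E-series; the 4-jet and mu = 7 give E_7.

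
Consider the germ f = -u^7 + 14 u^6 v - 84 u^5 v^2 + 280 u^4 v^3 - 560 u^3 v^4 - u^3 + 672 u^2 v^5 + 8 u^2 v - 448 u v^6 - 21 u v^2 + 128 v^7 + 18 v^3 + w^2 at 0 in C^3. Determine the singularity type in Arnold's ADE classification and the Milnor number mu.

The Hessian of f at 0 has rank 1. Corank 2; j^3 = -(u - 3*v)^2*(u - 2*v) has shape L^2 M (L != M), so D-series; mu = 8 gives D_8.

Type D8, Milnor number mu = 8.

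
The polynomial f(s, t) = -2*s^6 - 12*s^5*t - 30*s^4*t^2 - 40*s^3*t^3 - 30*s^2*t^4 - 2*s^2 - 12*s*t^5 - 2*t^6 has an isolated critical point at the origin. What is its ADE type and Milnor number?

Type A_5, Milnor number mu = 5.

The Hessian of f at 0 is [[-4, 0], [0, 0]] with rank 1, so corank 1. A Groebner basis of the Jacobian ideal J(f) in C{s,t} is {t^5, s}; counting standard monomials gives mu = 5. Corank 1: A-series; mu = 5 gives A_5.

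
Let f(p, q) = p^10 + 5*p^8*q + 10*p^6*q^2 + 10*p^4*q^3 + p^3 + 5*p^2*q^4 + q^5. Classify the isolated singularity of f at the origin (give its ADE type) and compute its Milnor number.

Type E_8, Milnor number mu = 8.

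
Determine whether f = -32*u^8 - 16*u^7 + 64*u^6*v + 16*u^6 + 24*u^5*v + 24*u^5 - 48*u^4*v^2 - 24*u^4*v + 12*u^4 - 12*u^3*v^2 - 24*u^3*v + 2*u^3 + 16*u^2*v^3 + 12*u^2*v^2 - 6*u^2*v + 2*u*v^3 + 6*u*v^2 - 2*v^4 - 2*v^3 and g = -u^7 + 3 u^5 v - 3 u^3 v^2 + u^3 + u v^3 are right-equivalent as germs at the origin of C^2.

Yes.

The Hessian of f at 0 has rank 0. Corank 2; j^3 = 2*(u - v)^3 is a perfect cube, so E-series; the 4-jet and mu = 7 give E_7. The Hessian of g at 0 has rank 0. Corank 2; j^3 = u^3 is a perfect cube, so E-series; the 4-jet and mu = 7 give E_7. Both have type E_7, hence right-equivalent.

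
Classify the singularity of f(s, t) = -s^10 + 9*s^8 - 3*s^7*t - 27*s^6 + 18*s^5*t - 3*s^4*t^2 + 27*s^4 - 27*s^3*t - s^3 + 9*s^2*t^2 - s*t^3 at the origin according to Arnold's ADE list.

E_{7}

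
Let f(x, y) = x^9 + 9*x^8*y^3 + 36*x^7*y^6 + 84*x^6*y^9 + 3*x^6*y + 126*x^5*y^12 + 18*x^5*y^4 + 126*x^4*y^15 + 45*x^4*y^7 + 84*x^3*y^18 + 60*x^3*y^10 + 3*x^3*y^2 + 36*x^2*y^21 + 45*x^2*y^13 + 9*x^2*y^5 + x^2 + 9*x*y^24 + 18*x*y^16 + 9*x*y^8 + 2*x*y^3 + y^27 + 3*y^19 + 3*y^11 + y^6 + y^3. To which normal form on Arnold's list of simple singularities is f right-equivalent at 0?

The Hessian of f at 0 has rank 1. Corank 1: A-series; mu = 2 gives A_2.

A_2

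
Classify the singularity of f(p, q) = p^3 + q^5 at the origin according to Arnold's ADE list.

E8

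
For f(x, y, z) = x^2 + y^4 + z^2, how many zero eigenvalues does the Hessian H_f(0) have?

1

The Hessian at 0 is [[2, 0, 0], [0, 0, 0], [0, 0, 2]] of rank 2; hence corank 1.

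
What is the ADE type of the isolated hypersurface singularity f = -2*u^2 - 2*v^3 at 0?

A_2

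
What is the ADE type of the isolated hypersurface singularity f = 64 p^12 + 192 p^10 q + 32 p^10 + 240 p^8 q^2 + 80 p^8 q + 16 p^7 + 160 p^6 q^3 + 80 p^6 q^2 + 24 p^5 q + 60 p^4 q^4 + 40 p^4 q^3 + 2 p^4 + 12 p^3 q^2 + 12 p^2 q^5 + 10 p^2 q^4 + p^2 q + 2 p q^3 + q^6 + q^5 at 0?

D_{7}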